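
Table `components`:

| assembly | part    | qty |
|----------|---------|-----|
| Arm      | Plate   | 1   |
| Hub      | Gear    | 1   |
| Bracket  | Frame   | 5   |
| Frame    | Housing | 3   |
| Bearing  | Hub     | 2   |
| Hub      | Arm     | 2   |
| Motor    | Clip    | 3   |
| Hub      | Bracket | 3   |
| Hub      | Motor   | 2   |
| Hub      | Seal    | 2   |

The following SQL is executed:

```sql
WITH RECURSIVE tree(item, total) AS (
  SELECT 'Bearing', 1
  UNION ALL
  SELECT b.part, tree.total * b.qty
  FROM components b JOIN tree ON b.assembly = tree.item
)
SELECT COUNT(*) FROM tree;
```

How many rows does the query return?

Base: (Bearing, total=1).
Iteration 1: components of {Bearing} -> Hub = 1*2 = 2.
Iteration 2: components of {Hub} -> Arm = 2*2 = 4, Bracket = 2*3 = 6, Gear = 2*1 = 2, Motor = 2*2 = 4, Seal = 2*2 = 4.
Iteration 3: components of {Arm,Bracket,Gear,Motor,Seal} -> Clip = 4*3 = 12, Frame = 6*5 = 30, Plate = 4*1 = 4.
Iteration 4: components of {Clip,Frame,Plate} -> Housing = 30*3 = 90.
Iteration 5: no further components; recursion stops.
Total rows emitted: 11.

11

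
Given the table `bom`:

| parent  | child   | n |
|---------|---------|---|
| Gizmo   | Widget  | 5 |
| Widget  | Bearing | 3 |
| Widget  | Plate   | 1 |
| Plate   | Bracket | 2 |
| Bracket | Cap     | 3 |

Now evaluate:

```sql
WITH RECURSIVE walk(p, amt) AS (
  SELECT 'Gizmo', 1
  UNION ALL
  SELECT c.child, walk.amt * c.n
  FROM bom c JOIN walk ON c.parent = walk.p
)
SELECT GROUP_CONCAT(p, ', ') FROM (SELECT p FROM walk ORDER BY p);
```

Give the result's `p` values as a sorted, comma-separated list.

Base: (Gizmo, amt=1).
Iteration 1: components of {Gizmo} -> Widget = 1*5 = 5.
Iteration 2: components of {Widget} -> Bearing = 5*3 = 15, Plate = 5*1 = 5.
Iteration 3: components of {Bearing,Plate} -> Bracket = 5*2 = 10.
Iteration 4: components of {Bracket} -> Cap = 10*3 = 30.
Iteration 5: no further components; recursion stops.

Bearing, Bracket, Cap, Gizmo, Plate, Widget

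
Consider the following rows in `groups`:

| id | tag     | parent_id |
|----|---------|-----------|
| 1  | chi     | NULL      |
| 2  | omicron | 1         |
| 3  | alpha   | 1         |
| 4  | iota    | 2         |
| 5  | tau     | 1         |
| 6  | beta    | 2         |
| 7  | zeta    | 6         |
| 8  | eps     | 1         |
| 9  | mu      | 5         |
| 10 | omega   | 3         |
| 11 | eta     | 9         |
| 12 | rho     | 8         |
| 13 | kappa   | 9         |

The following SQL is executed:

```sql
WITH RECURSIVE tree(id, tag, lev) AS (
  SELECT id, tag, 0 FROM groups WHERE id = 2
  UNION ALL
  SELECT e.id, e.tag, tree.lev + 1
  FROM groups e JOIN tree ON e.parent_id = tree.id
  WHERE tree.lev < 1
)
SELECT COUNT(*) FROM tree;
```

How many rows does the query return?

3

Base: id=2 (omicron) at lev 0.
Iteration 1: rows with parent_id in {2} -> iota (id 4, lev 1), beta (id 6, lev 1).
Iteration 2: lev < 1 fails for all current rows; recursion stops.
Total rows emitted: 3.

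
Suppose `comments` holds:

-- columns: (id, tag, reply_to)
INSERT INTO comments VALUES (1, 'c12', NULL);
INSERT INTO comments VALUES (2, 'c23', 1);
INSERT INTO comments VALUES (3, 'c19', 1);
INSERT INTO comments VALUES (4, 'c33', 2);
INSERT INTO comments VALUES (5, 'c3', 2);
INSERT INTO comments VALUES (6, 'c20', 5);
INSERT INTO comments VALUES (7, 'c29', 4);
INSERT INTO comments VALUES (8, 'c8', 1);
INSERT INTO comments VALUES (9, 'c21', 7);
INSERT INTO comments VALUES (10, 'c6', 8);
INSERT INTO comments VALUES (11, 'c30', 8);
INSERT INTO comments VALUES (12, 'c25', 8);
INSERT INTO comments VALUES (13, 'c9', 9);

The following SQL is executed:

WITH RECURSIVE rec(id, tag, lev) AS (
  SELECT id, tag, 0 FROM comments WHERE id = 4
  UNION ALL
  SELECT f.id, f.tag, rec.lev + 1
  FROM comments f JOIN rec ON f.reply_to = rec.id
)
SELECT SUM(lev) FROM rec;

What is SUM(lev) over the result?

Base: id=4 (c33) at lev 0.
Iteration 1: rows with reply_to in {4} -> c29 (id 7, lev 1).
Iteration 2: rows with reply_to in {7} -> c21 (id 9, lev 2).
Iteration 3: rows with reply_to in {9} -> c9 (id 13, lev 3).
Iteration 4: no rows with reply_to in {13}; recursion stops.
SUM(lev) = 0 + 1 + 2 + 3 = 6.

6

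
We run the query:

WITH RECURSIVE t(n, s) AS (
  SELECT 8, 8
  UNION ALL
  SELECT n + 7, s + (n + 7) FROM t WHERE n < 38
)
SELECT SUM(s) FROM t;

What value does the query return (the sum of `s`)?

413

Base: n=8, s=8.
Iteration 1: 8 < 38 holds -> n = 8 + 7 = 15, s = 8 + 15 = 23.
Iteration 2: 15 < 38 holds -> n = 15 + 7 = 22, s = 23 + 22 = 45.
Iteration 3: 22 < 38 holds -> n = 22 + 7 = 29, s = 45 + 29 = 74.
Iteration 4: 29 < 38 holds -> n = 29 + 7 = 36, s = 74 + 36 = 110.
Iteration 5: 36 < 38 holds -> n = 36 + 7 = 43, s = 110 + 43 = 153.
Iteration 6: 43 < 38 fails; recursion stops.
SUM(s) = 8 + 23 + 45 + 74 + 110 + 153 = 413.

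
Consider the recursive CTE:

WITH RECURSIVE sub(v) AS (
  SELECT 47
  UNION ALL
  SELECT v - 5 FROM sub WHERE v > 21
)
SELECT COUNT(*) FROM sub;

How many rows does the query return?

7

Base: v=47.
Iteration 1: 47 > 21 holds -> v = 47 - 5 = 42.
Iteration 2: 42 > 21 holds -> v = 42 - 5 = 37.
Iteration 3: 37 > 21 holds -> v = 37 - 5 = 32.
Iteration 4: 32 > 21 holds -> v = 32 - 5 = 27.
Iteration 5: 27 > 21 holds -> v = 27 - 5 = 22.
Iteration 6: 22 > 21 holds -> v = 22 - 5 = 17.
Iteration 7: 17 > 21 fails; recursion stops.
Total rows emitted: 7.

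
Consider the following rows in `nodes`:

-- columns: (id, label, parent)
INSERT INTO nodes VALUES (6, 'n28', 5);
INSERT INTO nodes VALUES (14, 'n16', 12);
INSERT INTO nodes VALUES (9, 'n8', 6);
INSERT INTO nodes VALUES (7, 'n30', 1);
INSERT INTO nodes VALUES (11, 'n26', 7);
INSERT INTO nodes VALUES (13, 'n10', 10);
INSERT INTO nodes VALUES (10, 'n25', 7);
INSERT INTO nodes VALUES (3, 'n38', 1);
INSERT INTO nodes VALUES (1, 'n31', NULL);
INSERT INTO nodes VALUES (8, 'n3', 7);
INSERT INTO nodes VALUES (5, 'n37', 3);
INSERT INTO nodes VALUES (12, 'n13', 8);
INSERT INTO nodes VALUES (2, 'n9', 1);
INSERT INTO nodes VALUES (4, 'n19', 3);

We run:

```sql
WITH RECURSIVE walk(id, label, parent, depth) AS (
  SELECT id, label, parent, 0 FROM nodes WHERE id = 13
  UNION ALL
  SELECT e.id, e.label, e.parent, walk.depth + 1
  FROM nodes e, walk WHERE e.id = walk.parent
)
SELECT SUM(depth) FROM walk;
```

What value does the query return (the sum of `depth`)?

Base: id=13 (n10), parent=10, depth 0.
Iteration 1: join on id=10 -> n25 (id 10, parent=7, depth 1).
Iteration 2: join on id=7 -> n30 (id 7, parent=1, depth 2).
Iteration 3: join on id=1 -> n31 (id 1, parent=NULL, depth 3).
Iteration 4: parent is NULL; no match; recursion stops.
SUM(depth) = 0 + 1 + 2 + 3 = 6.

6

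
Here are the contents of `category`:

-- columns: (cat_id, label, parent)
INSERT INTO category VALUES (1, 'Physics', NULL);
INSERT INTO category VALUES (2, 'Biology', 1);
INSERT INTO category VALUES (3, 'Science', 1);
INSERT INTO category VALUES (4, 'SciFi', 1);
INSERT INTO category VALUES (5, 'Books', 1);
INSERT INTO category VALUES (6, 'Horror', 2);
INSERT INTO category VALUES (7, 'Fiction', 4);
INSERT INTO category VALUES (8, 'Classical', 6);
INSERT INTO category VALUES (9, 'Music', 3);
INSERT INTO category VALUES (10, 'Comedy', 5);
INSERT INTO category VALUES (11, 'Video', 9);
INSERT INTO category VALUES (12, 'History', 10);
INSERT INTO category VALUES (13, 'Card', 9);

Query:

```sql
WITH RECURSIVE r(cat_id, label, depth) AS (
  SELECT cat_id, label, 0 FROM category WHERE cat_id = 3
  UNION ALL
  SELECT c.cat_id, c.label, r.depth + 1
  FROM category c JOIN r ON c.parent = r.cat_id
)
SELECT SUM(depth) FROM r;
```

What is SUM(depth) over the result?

5

Base: cat_id=3 (Science) at depth 0.
Iteration 1: rows with parent in {3} -> Music (id 9, depth 1).
Iteration 2: rows with parent in {9} -> Video (id 11, depth 2), Card (id 13, depth 2).
Iteration 3: no rows with parent in {11,13}; recursion stops.
SUM(depth) = 0 + 1 + 2 + 2 = 5.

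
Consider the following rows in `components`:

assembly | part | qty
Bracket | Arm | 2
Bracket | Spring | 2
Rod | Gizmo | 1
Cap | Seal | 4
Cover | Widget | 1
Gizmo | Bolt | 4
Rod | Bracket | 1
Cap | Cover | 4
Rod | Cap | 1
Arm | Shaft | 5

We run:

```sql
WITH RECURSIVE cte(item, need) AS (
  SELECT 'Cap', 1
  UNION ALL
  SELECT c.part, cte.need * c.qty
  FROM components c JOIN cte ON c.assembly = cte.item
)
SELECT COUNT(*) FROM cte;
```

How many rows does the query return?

4

Base: (Cap, need=1).
Iteration 1: components of {Cap} -> Cover = 1*4 = 4, Seal = 1*4 = 4.
Iteration 2: components of {Cover,Seal} -> Widget = 4*1 = 4.
Iteration 3: no further components; recursion stops.
Total rows emitted: 4.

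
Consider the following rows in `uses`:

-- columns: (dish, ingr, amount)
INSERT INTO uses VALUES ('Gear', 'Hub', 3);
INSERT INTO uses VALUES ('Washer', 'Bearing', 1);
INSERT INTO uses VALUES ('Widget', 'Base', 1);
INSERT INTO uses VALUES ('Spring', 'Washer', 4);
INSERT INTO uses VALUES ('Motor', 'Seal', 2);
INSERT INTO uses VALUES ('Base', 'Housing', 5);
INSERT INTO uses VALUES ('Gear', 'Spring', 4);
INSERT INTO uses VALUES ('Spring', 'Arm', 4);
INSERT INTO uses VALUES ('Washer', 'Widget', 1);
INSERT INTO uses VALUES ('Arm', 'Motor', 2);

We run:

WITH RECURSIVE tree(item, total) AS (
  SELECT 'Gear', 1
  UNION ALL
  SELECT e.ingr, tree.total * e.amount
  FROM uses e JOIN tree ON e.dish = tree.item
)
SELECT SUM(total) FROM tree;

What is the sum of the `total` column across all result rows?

Base: (Gear, total=1).
Iteration 1: components of {Gear} -> Hub = 1*3 = 3, Spring = 1*4 = 4.
Iteration 2: components of {Hub,Spring} -> Arm = 4*4 = 16, Washer = 4*4 = 16.
Iteration 3: components of {Arm,Washer} -> Bearing = 16*1 = 16, Motor = 16*2 = 32, Widget = 16*1 = 16.
Iteration 4: components of {Bearing,Motor,Widget} -> Base = 16*1 = 16, Seal = 32*2 = 64.
Iteration 5: components of {Base,Seal} -> Housing = 16*5 = 80.
Iteration 6: no further components; recursion stops.
SUM(total) = 1 + 4 + 3 + 16 + 16 + 32 + 16 + 16 + 64 + 16 + 80 = 264.

264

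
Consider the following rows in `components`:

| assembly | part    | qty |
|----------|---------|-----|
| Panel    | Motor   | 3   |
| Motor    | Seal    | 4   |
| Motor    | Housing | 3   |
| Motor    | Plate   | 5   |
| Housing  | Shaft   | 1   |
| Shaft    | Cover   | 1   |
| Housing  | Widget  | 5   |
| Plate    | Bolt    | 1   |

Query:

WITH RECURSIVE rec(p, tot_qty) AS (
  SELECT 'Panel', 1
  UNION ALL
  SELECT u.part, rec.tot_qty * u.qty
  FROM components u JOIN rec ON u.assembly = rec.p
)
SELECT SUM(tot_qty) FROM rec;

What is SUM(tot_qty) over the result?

118

Base: (Panel, tot_qty=1).
Iteration 1: components of {Panel} -> Motor = 1*3 = 3.
Iteration 2: components of {Motor} -> Housing = 3*3 = 9, Plate = 3*5 = 15, Seal = 3*4 = 12.
Iteration 3: components of {Housing,Plate,Seal} -> Bolt = 15*1 = 15, Shaft = 9*1 = 9, Widget = 9*5 = 45.
Iteration 4: components of {Bolt,Shaft,Widget} -> Cover = 9*1 = 9.
Iteration 5: no further components; recursion stops.
SUM(tot_qty) = 1 + 3 + 12 + 9 + 15 + 9 + 45 + 15 + 9 = 118.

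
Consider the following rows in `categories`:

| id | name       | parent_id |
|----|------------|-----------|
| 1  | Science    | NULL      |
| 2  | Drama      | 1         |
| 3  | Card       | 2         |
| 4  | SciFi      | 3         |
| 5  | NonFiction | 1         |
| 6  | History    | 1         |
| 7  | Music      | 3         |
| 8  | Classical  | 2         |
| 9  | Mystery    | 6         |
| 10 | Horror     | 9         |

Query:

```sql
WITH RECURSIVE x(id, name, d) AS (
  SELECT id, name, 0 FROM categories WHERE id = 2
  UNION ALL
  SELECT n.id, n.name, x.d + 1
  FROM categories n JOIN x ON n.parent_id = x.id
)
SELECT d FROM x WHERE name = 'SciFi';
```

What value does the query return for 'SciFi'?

2

Base: id=2 (Drama) at d 0.
Iteration 1: rows with parent_id in {2} -> Card (id 3, d 1), Classical (id 8, d 1).
Iteration 2: rows with parent_id in {3,8} -> SciFi (id 4, d 2), Music (id 7, d 2).
Iteration 3: no rows with parent_id in {4,7}; recursion stops.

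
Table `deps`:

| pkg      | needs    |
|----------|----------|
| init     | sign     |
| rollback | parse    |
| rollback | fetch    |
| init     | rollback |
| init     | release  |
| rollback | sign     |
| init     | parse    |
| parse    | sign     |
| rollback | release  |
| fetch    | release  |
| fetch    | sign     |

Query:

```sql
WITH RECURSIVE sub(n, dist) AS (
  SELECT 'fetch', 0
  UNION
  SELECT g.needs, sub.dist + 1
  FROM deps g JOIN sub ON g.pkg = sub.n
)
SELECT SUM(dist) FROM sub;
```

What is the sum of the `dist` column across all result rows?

Base: (fetch, dist=0).
Iteration 1: edges from {fetch} -> (release, dist=1), (sign, dist=1).
Iteration 2: no outgoing edges from {release,sign}; recursion stops.
SUM(dist) = 0 + 1 + 1 = 2.

2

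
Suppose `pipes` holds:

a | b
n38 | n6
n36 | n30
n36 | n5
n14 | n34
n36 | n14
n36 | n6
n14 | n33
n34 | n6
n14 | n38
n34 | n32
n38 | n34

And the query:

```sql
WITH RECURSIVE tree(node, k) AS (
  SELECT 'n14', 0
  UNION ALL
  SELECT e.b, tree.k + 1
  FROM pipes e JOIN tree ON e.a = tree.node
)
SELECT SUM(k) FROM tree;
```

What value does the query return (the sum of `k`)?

Base: (n14, k=0).
Iteration 1: edges from {n14} -> (n33, k=1), (n34, k=1), (n38, k=1).
Iteration 2: edges from {n33,n34,n38} -> (n32, k=2), (n34, k=2), (n6, k=2) x2. [UNION ALL keeps all 4 new rows, including repeats]
Iteration 3: edges from {n32,n34,n6} -> (n32, k=3), (n6, k=3).
Iteration 4: no outgoing edges from {n32,n6}; recursion stops.
SUM(k) = 0 + 1 + 1 + 1 + 2 + 2 + 2 + 2 + 3 + 3 = 17.

17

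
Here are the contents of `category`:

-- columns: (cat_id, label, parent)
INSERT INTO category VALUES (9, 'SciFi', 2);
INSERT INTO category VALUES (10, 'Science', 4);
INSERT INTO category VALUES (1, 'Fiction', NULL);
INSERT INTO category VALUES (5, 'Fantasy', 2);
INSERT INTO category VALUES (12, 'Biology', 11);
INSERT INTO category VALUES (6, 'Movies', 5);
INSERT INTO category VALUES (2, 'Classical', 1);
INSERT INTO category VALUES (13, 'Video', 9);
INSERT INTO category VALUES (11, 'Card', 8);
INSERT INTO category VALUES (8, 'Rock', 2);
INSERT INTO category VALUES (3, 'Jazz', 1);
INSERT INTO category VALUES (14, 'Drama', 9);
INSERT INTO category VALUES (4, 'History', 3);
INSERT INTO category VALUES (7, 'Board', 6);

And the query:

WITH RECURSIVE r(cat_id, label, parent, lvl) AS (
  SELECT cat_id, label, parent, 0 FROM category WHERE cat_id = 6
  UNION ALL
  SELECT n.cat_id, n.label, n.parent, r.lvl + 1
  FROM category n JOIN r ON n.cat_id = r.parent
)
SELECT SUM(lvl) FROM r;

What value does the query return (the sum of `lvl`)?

Base: cat_id=6 (Movies), parent=5, lvl 0.
Iteration 1: join on cat_id=5 -> Fantasy (id 5, parent=2, lvl 1).
Iteration 2: join on cat_id=2 -> Classical (id 2, parent=1, lvl 2).
Iteration 3: join on cat_id=1 -> Fiction (id 1, parent=NULL, lvl 3).
Iteration 4: parent is NULL; no match; recursion stops.
SUM(lvl) = 0 + 1 + 2 + 3 = 6.

6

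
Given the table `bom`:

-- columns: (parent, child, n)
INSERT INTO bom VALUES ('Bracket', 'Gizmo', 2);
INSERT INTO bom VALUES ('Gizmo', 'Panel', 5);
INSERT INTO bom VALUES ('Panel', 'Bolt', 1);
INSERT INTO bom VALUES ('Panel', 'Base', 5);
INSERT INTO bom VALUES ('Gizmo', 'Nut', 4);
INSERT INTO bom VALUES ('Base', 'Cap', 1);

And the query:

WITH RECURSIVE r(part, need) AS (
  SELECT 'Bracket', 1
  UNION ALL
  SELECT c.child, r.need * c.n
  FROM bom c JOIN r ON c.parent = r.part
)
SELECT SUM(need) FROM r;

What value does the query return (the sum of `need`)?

131

Base: (Bracket, need=1).
Iteration 1: components of {Bracket} -> Gizmo = 1*2 = 2.
Iteration 2: components of {Gizmo} -> Nut = 2*4 = 8, Panel = 2*5 = 10.
Iteration 3: components of {Nut,Panel} -> Base = 10*5 = 50, Bolt = 10*1 = 10.
Iteration 4: components of {Base,Bolt} -> Cap = 50*1 = 50.
Iteration 5: no further components; recursion stops.
SUM(need) = 1 + 2 + 10 + 8 + 10 + 50 + 50 = 131.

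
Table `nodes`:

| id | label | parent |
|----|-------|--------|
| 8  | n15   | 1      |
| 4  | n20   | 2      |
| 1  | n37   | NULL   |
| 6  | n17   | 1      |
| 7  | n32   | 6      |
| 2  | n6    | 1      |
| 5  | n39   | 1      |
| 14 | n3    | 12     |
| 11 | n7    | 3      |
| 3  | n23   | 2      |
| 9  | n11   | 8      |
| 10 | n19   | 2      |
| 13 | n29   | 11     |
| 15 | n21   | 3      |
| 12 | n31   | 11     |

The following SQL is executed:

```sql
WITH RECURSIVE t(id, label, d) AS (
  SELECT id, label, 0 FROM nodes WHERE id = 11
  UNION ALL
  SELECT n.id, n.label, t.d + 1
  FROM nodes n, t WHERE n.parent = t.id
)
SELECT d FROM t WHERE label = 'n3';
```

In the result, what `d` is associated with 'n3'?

2

Base: id=11 (n7) at d 0.
Iteration 1: rows with parent in {11} -> n31 (id 12, d 1), n29 (id 13, d 1).
Iteration 2: rows with parent in {12,13} -> n3 (id 14, d 2).
Iteration 3: no rows with parent in {14}; recursion stops.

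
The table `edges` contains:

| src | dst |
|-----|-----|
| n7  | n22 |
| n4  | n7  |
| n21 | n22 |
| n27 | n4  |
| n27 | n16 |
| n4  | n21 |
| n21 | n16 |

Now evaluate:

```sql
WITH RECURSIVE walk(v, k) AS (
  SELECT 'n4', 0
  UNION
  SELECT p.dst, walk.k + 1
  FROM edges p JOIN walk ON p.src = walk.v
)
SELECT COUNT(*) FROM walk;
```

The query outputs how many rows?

5

Base: (n4, k=0).
Iteration 1: edges from {n4} -> (n21, k=1), (n7, k=1).
Iteration 2: edges from {n21,n7} -> (n16, k=2), (n22, k=2). [UNION drops 1 duplicate row(s)]
Iteration 3: no outgoing edges from {n16,n22}; recursion stops.
Total rows emitted: 5.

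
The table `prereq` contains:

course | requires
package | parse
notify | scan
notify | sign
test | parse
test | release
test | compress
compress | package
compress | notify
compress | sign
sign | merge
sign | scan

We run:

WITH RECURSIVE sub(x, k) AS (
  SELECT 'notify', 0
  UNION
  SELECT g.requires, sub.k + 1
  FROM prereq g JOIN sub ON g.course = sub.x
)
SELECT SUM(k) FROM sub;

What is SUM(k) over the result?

6

Base: (notify, k=0).
Iteration 1: edges from {notify} -> (scan, k=1), (sign, k=1).
Iteration 2: edges from {scan,sign} -> (merge, k=2), (scan, k=2).
Iteration 3: no outgoing edges from {merge,scan}; recursion stops.
SUM(k) = 0 + 1 + 1 + 2 + 2 = 6.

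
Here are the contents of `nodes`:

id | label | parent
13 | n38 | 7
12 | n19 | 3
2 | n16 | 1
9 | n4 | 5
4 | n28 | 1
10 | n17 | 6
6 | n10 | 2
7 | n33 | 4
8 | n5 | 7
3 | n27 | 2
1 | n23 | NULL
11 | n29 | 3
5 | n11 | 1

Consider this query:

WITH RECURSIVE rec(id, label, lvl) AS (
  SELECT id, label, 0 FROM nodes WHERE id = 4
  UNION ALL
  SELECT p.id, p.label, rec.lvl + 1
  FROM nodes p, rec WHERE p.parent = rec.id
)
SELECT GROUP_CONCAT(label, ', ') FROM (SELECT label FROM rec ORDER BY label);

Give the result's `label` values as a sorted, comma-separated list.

n28, n33, n38, n5

Base: id=4 (n28) at lvl 0.
Iteration 1: rows with parent in {4} -> n33 (id 7, lvl 1).
Iteration 2: rows with parent in {7} -> n5 (id 8, lvl 2), n38 (id 13, lvl 2).
Iteration 3: no rows with parent in {8,13}; recursion stops.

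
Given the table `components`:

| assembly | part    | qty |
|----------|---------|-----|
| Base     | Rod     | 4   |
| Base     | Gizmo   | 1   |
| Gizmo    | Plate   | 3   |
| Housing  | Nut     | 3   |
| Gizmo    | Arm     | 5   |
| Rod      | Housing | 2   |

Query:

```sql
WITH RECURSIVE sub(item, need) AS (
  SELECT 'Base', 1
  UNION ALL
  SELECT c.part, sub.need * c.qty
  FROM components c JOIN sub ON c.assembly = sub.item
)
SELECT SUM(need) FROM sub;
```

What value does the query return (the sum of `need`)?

46

Base: (Base, need=1).
Iteration 1: components of {Base} -> Gizmo = 1*1 = 1, Rod = 1*4 = 4.
Iteration 2: components of {Gizmo,Rod} -> Arm = 1*5 = 5, Housing = 4*2 = 8, Plate = 1*3 = 3.
Iteration 3: components of {Arm,Housing,Plate} -> Nut = 8*3 = 24.
Iteration 4: no further components; recursion stops.
SUM(need) = 1 + 1 + 4 + 5 + 3 + 8 + 24 = 46.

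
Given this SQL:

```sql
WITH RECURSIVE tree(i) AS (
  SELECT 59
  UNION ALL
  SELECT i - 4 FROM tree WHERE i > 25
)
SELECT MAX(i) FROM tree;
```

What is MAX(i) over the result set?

59

Base: i=59.
Iteration 1: 59 > 25 holds -> i = 59 - 4 = 55.
Iteration 2: 55 > 25 holds -> i = 55 - 4 = 51.
Iteration 3: 51 > 25 holds -> i = 51 - 4 = 47.
Iteration 4: 47 > 25 holds -> i = 47 - 4 = 43.
Iteration 5: 43 > 25 holds -> i = 43 - 4 = 39.
Iteration 6: 39 > 25 holds -> i = 39 - 4 = 35.
Iteration 7: 35 > 25 holds -> i = 35 - 4 = 31.
Iteration 8: 31 > 25 holds -> i = 31 - 4 = 27.
Iteration 9: 27 > 25 holds -> i = 27 - 4 = 23.
Iteration 10: 23 > 25 fails; recursion stops.
i values: 59, 55, 51, 47, 43, 39, 35, 31, 27, 23; the maximum is 59.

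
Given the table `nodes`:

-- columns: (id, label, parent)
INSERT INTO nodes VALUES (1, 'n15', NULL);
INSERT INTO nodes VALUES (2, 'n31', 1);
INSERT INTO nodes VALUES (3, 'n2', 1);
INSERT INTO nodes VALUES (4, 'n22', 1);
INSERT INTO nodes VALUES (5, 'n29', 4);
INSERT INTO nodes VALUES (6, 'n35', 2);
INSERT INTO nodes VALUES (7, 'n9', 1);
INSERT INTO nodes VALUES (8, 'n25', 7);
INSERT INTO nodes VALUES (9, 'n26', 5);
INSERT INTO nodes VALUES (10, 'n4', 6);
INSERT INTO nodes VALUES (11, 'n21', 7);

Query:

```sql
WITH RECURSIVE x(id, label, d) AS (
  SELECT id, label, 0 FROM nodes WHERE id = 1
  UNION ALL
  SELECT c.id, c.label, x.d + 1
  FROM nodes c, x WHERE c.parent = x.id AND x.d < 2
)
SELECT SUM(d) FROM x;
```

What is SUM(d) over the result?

Base: id=1 (n15) at d 0.
Iteration 1: rows with parent in {1} -> n31 (id 2, d 1), n2 (id 3, d 1), n22 (id 4, d 1), n9 (id 7, d 1).
Iteration 2: rows with parent in {2,3,4,7} -> n29 (id 5, d 2), n35 (id 6, d 2), n25 (id 8, d 2), n21 (id 11, d 2).
Iteration 3: d < 2 fails for all current rows; recursion stops.
SUM(d) = 0 + 1 + 1 + 1 + 1 + 2 + 2 + 2 + 2 = 12.

12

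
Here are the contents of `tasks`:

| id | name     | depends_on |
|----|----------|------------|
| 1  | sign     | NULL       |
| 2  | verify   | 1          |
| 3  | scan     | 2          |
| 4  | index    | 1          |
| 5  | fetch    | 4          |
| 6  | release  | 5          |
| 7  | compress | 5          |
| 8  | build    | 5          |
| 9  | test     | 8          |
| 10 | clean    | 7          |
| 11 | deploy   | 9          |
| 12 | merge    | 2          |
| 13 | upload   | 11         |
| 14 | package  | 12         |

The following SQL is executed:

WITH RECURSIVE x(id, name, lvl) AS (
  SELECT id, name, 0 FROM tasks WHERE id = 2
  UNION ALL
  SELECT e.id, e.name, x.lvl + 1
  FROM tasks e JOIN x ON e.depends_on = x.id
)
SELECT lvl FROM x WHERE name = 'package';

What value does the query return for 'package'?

Base: id=2 (verify) at lvl 0.
Iteration 1: rows with depends_on in {2} -> scan (id 3, lvl 1), merge (id 12, lvl 1).
Iteration 2: rows with depends_on in {3,12} -> package (id 14, lvl 2).
Iteration 3: no rows with depends_on in {14}; recursion stops.

2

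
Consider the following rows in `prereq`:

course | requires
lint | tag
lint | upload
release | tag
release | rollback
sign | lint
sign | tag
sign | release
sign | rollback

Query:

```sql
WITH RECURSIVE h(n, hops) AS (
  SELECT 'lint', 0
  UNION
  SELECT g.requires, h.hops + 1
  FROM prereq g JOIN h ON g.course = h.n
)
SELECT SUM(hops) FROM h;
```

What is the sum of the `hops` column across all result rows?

2

Base: (lint, hops=0).
Iteration 1: edges from {lint} -> (tag, hops=1), (upload, hops=1).
Iteration 2: no outgoing edges from {tag,upload}; recursion stops.
SUM(hops) = 0 + 1 + 1 = 2.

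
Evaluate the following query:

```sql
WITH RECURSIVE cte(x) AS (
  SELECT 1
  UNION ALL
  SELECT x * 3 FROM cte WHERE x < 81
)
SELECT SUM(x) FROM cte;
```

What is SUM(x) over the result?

121

Base: x=1.
Iteration 1: 1 < 81 holds -> x = 1 * 3 = 3.
Iteration 2: 3 < 81 holds -> x = 3 * 3 = 9.
Iteration 3: 9 < 81 holds -> x = 9 * 3 = 27.
Iteration 4: 27 < 81 holds -> x = 27 * 3 = 81.
Iteration 5: 81 < 81 fails; recursion stops.
SUM(x) = 1 + 3 + 9 + 27 + 81 = 121.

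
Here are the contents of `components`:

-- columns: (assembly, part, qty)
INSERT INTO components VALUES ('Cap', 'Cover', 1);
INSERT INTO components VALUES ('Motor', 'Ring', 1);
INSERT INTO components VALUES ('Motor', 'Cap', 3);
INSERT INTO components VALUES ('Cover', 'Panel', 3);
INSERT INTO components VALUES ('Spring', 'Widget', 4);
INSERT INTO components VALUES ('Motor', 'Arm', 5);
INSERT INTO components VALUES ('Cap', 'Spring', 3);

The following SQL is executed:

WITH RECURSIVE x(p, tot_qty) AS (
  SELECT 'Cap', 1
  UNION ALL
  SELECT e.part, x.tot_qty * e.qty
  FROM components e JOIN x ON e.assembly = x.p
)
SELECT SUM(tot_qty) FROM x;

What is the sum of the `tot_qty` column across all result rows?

Base: (Cap, tot_qty=1).
Iteration 1: components of {Cap} -> Cover = 1*1 = 1, Spring = 1*3 = 3.
Iteration 2: components of {Cover,Spring} -> Panel = 1*3 = 3, Widget = 3*4 = 12.
Iteration 3: no further components; recursion stops.
SUM(tot_qty) = 1 + 3 + 1 + 12 + 3 = 20.

20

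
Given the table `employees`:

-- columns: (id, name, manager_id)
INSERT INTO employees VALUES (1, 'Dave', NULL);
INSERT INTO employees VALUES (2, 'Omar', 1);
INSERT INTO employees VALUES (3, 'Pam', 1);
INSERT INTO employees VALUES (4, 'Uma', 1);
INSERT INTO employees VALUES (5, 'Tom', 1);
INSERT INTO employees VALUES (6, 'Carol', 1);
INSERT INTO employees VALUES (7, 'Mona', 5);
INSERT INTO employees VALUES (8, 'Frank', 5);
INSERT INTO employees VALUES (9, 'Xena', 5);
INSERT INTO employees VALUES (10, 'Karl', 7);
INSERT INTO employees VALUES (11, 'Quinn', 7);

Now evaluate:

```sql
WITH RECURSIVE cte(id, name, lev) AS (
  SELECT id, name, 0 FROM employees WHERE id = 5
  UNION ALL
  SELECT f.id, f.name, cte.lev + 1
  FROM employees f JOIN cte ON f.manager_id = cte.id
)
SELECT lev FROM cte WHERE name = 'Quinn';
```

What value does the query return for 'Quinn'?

2

Base: id=5 (Tom) at lev 0.
Iteration 1: rows with manager_id in {5} -> Mona (id 7, lev 1), Frank (id 8, lev 1), Xena (id 9, lev 1).
Iteration 2: rows with manager_id in {7,8,9} -> Karl (id 10, lev 2), Quinn (id 11, lev 2).
Iteration 3: no rows with manager_id in {10,11}; recursion stops.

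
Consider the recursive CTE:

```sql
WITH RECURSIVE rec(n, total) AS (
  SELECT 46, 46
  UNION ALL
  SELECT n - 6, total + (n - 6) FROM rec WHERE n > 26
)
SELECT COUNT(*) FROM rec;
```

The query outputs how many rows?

5

Base: n=46, total=46.
Iteration 1: 46 > 26 holds -> n = 46 - 6 = 40, total = 46 + 40 = 86.
Iteration 2: 40 > 26 holds -> n = 40 - 6 = 34, total = 86 + 34 = 120.
Iteration 3: 34 > 26 holds -> n = 34 - 6 = 28, total = 120 + 28 = 148.
Iteration 4: 28 > 26 holds -> n = 28 - 6 = 22, total = 148 + 22 = 170.
Iteration 5: 22 > 26 fails; recursion stops.
Total rows emitted: 5.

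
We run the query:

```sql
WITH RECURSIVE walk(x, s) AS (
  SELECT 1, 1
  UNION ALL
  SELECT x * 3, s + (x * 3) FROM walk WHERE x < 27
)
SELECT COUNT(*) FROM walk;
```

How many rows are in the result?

Base: x=1, s=1.
Iteration 1: 1 < 27 holds -> x = 1 * 3 = 3, s = 1 + 3 = 4.
Iteration 2: 3 < 27 holds -> x = 3 * 3 = 9, s = 4 + 9 = 13.
Iteration 3: 9 < 27 holds -> x = 9 * 3 = 27, s = 13 + 27 = 40.
Iteration 4: 27 < 27 fails; recursion stops.
Total rows emitted: 4.

4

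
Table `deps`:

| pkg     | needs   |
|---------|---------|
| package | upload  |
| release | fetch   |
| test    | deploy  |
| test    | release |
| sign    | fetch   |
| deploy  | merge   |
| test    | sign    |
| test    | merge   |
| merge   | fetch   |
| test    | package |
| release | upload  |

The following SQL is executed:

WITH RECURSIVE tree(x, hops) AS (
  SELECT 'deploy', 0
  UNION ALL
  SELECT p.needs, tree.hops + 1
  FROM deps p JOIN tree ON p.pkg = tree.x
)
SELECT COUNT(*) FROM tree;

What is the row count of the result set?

Base: (deploy, hops=0).
Iteration 1: edges from {deploy} -> (merge, hops=1).
Iteration 2: edges from {merge} -> (fetch, hops=2).
Iteration 3: no outgoing edges from {fetch}; recursion stops.
Total rows emitted: 3.

3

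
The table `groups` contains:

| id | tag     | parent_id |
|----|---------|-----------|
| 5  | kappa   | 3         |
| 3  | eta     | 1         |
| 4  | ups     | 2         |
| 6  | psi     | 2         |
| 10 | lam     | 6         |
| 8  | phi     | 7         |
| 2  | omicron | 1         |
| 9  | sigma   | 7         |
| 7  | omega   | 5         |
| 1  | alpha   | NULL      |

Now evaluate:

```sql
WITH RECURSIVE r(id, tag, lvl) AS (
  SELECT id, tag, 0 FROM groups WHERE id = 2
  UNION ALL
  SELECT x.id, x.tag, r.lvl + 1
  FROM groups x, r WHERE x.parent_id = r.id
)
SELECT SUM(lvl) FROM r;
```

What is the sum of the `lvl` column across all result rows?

Base: id=2 (omicron) at lvl 0.
Iteration 1: rows with parent_id in {2} -> ups (id 4, lvl 1), psi (id 6, lvl 1).
Iteration 2: rows with parent_id in {4,6} -> lam (id 10, lvl 2).
Iteration 3: no rows with parent_id in {10}; recursion stops.
SUM(lvl) = 0 + 1 + 1 + 2 = 4.

4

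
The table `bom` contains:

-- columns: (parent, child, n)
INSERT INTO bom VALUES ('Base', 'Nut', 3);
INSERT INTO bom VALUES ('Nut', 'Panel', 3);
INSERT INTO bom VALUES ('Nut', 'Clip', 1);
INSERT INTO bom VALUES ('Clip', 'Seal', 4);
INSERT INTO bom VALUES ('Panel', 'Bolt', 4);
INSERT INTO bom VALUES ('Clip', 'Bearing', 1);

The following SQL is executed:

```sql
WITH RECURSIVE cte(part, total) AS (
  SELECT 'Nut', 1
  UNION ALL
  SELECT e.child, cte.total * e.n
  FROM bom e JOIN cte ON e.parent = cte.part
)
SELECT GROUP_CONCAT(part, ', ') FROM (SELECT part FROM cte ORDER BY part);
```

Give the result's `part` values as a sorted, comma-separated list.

Base: (Nut, total=1).
Iteration 1: components of {Nut} -> Clip = 1*1 = 1, Panel = 1*3 = 3.
Iteration 2: components of {Clip,Panel} -> Bearing = 1*1 = 1, Bolt = 3*4 = 12, Seal = 1*4 = 4.
Iteration 3: no further components; recursion stops.

Bearing, Bolt, Clip, Nut, Panel, Seal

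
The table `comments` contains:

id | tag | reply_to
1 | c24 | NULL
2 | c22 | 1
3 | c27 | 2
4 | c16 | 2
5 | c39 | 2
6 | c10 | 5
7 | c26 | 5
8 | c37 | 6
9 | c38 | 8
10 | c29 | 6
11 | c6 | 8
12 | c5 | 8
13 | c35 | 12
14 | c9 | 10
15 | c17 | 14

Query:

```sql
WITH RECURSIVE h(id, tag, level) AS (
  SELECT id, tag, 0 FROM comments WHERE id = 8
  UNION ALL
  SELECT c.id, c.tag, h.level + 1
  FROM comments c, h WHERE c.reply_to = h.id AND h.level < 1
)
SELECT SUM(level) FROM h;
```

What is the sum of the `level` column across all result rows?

Base: id=8 (c37) at level 0.
Iteration 1: rows with reply_to in {8} -> c38 (id 9, level 1), c6 (id 11, level 1), c5 (id 12, level 1).
Iteration 2: level < 1 fails for all current rows; recursion stops.
SUM(level) = 0 + 1 + 1 + 1 = 3.

3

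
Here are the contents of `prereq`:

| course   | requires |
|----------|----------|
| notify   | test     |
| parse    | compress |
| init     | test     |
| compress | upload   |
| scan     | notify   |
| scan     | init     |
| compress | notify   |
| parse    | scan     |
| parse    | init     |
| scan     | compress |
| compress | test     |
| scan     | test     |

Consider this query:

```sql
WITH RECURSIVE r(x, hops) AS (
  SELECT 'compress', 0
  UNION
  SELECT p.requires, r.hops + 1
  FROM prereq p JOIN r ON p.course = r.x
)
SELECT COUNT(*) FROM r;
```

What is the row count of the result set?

5

Base: (compress, hops=0).
Iteration 1: edges from {compress} -> (notify, hops=1), (test, hops=1), (upload, hops=1).
Iteration 2: edges from {notify,test,upload} -> (test, hops=2).
Iteration 3: no outgoing edges from {test}; recursion stops.
Total rows emitted: 5.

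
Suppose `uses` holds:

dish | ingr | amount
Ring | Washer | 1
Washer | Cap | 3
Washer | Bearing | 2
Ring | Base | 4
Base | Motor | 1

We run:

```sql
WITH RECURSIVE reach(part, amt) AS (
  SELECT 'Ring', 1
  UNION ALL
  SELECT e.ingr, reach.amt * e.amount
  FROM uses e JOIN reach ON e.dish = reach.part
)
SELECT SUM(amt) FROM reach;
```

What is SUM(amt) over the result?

Base: (Ring, amt=1).
Iteration 1: components of {Ring} -> Base = 1*4 = 4, Washer = 1*1 = 1.
Iteration 2: components of {Base,Washer} -> Bearing = 1*2 = 2, Cap = 1*3 = 3, Motor = 4*1 = 4.
Iteration 3: no further components; recursion stops.
SUM(amt) = 1 + 1 + 4 + 3 + 2 + 4 = 15.

15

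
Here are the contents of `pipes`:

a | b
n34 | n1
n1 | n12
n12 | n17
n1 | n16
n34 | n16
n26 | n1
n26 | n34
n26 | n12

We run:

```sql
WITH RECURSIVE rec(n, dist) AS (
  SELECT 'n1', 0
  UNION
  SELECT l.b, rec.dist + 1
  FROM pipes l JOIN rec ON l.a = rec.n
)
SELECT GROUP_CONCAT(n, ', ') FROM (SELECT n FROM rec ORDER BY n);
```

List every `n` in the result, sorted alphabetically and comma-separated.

Base: (n1, dist=0).
Iteration 1: edges from {n1} -> (n12, dist=1), (n16, dist=1).
Iteration 2: edges from {n12,n16} -> (n17, dist=2).
Iteration 3: no outgoing edges from {n17}; recursion stops.

n1, n12, n16, n17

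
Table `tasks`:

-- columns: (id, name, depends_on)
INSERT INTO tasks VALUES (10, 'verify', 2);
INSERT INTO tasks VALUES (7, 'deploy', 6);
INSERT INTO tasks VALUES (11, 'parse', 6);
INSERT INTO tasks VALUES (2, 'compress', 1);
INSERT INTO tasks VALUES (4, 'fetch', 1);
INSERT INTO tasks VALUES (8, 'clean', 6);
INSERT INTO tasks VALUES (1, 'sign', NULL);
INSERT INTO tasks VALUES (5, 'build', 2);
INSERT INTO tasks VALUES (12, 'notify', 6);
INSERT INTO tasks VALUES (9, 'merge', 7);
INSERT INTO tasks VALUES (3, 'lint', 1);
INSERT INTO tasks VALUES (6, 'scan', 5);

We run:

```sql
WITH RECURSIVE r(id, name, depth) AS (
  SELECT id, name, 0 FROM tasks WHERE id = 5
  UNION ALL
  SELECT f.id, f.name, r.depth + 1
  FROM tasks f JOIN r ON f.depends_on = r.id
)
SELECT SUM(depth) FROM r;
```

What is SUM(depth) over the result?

12

Base: id=5 (build) at depth 0.
Iteration 1: rows with depends_on in {5} -> scan (id 6, depth 1).
Iteration 2: rows with depends_on in {6} -> deploy (id 7, depth 2), clean (id 8, depth 2), parse (id 11, depth 2), notify (id 12, depth 2).
Iteration 3: rows with depends_on in {7,8,11,12} -> merge (id 9, depth 3).
Iteration 4: no rows with depends_on in {9}; recursion stops.
SUM(depth) = 0 + 1 + 2 + 2 + 2 + 2 + 3 = 12.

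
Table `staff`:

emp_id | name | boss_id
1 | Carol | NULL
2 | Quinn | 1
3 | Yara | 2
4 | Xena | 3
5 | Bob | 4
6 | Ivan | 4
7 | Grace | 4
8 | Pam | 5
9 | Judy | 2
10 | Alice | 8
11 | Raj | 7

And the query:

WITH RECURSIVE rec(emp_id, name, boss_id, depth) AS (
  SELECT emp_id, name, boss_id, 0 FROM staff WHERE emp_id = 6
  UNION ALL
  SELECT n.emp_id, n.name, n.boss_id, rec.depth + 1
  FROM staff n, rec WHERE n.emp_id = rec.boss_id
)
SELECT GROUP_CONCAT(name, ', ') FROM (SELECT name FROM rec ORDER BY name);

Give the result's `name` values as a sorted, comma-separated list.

Base: emp_id=6 (Ivan), boss_id=4, depth 0.
Iteration 1: join on emp_id=4 -> Xena (id 4, boss_id=3, depth 1).
Iteration 2: join on emp_id=3 -> Yara (id 3, boss_id=2, depth 2).
Iteration 3: join on emp_id=2 -> Quinn (id 2, boss_id=1, depth 3).
Iteration 4: join on emp_id=1 -> Carol (id 1, boss_id=NULL, depth 4).
Iteration 5: boss_id is NULL; no match; recursion stops.

Carol, Ivan, Quinn, Xena, Yara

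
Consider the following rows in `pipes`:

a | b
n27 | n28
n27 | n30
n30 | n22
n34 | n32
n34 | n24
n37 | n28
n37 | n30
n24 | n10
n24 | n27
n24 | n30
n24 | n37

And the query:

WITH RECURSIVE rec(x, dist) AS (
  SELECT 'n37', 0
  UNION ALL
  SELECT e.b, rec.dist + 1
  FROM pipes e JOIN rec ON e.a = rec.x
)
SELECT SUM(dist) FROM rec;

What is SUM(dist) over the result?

4

Base: (n37, dist=0).
Iteration 1: edges from {n37} -> (n28, dist=1), (n30, dist=1).
Iteration 2: edges from {n28,n30} -> (n22, dist=2).
Iteration 3: no outgoing edges from {n22}; recursion stops.
SUM(dist) = 0 + 1 + 1 + 2 = 4.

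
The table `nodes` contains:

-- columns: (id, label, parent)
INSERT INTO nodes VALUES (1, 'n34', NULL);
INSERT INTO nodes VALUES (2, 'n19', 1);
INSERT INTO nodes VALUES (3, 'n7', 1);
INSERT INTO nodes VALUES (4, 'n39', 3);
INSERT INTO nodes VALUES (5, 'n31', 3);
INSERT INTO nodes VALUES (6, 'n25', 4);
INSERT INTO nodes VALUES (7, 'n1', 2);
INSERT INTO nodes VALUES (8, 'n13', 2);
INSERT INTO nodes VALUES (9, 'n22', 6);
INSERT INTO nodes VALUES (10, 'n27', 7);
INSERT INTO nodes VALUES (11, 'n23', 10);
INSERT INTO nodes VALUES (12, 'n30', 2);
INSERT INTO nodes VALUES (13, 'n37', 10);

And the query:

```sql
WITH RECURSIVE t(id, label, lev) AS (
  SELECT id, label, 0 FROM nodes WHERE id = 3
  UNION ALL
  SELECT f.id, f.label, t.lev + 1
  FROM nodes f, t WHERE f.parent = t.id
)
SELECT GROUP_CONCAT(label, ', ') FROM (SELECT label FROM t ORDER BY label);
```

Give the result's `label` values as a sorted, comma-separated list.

n22, n25, n31, n39, n7

Base: id=3 (n7) at lev 0.
Iteration 1: rows with parent in {3} -> n39 (id 4, lev 1), n31 (id 5, lev 1).
Iteration 2: rows with parent in {4,5} -> n25 (id 6, lev 2).
Iteration 3: rows with parent in {6} -> n22 (id 9, lev 3).
Iteration 4: no rows with parent in {9}; recursion stops.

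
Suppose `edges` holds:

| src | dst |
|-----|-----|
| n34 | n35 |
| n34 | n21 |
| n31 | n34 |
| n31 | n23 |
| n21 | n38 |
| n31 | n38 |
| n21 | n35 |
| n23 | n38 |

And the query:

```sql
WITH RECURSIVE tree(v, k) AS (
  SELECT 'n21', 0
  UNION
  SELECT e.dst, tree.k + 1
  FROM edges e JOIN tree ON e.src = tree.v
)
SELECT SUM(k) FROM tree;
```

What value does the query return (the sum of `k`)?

2

Base: (n21, k=0).
Iteration 1: edges from {n21} -> (n35, k=1), (n38, k=1).
Iteration 2: no outgoing edges from {n35,n38}; recursion stops.
SUM(k) = 0 + 1 + 1 = 2.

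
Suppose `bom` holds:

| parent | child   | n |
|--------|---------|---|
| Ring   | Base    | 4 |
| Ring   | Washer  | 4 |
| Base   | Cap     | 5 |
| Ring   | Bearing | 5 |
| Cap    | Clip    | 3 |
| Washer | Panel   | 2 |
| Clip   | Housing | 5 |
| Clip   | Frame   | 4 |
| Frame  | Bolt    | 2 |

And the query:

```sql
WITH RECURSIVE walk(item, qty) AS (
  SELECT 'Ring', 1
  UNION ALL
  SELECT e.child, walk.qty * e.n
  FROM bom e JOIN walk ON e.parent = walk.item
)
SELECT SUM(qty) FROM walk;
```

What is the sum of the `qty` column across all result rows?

1122

Base: (Ring, qty=1).
Iteration 1: components of {Ring} -> Base = 1*4 = 4, Bearing = 1*5 = 5, Washer = 1*4 = 4.
Iteration 2: components of {Base,Bearing,Washer} -> Cap = 4*5 = 20, Panel = 4*2 = 8.
Iteration 3: components of {Cap,Panel} -> Clip = 20*3 = 60.
Iteration 4: components of {Clip} -> Frame = 60*4 = 240, Housing = 60*5 = 300.
Iteration 5: components of {Frame,Housing} -> Bolt = 240*2 = 480.
Iteration 6: no further components; recursion stops.
SUM(qty) = 1 + 4 + 4 + 5 + 20 + 8 + 60 + 300 + 240 + 480 = 1122.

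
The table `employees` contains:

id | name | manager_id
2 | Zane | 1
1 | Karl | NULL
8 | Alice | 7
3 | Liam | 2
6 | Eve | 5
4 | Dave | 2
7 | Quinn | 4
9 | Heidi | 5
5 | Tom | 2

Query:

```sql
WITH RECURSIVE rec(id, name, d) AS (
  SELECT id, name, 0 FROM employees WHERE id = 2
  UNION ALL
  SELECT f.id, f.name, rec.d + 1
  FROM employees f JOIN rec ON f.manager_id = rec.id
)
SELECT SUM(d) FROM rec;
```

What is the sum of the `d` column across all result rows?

12

Base: id=2 (Zane) at d 0.
Iteration 1: rows with manager_id in {2} -> Liam (id 3, d 1), Dave (id 4, d 1), Tom (id 5, d 1).
Iteration 2: rows with manager_id in {3,4,5} -> Eve (id 6, d 2), Quinn (id 7, d 2), Heidi (id 9, d 2).
Iteration 3: rows with manager_id in {6,7,9} -> Alice (id 8, d 3).
Iteration 4: no rows with manager_id in {8}; recursion stops.
SUM(d) = 0 + 1 + 1 + 1 + 2 + 2 + 2 + 3 = 12.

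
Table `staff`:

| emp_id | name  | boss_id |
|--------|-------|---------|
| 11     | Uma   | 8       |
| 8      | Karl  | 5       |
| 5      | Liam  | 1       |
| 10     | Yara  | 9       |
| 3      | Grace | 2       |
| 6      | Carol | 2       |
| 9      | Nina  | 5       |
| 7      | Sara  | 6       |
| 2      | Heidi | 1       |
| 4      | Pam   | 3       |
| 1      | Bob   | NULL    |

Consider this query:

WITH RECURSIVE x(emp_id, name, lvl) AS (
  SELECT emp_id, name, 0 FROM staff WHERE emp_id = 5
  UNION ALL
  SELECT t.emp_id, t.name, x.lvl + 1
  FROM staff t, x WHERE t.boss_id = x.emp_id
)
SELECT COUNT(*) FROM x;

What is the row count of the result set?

Base: emp_id=5 (Liam) at lvl 0.
Iteration 1: rows with boss_id in {5} -> Karl (id 8, lvl 1), Nina (id 9, lvl 1).
Iteration 2: rows with boss_id in {8,9} -> Yara (id 10, lvl 2), Uma (id 11, lvl 2).
Iteration 3: no rows with boss_id in {10,11}; recursion stops.
Total rows emitted: 5.

5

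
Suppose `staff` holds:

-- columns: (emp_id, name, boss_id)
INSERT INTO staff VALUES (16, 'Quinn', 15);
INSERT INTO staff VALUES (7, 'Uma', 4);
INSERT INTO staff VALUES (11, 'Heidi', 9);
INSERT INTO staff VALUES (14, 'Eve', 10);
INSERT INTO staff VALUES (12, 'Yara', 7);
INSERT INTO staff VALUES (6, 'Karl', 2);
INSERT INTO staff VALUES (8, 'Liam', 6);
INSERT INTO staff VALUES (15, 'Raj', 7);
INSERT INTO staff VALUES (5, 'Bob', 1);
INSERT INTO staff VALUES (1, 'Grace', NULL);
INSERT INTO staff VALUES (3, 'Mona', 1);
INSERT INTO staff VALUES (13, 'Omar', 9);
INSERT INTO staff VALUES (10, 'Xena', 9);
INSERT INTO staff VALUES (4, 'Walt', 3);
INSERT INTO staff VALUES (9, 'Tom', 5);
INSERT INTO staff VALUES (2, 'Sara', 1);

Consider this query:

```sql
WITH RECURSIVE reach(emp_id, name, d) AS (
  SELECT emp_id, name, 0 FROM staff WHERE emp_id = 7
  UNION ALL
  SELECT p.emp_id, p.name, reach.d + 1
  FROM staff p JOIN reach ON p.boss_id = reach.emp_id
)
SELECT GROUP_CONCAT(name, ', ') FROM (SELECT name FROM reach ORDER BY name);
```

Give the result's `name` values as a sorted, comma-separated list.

Quinn, Raj, Uma, Yara

Base: emp_id=7 (Uma) at d 0.
Iteration 1: rows with boss_id in {7} -> Yara (id 12, d 1), Raj (id 15, d 1).
Iteration 2: rows with boss_id in {12,15} -> Quinn (id 16, d 2).
Iteration 3: no rows with boss_id in {16}; recursion stops.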